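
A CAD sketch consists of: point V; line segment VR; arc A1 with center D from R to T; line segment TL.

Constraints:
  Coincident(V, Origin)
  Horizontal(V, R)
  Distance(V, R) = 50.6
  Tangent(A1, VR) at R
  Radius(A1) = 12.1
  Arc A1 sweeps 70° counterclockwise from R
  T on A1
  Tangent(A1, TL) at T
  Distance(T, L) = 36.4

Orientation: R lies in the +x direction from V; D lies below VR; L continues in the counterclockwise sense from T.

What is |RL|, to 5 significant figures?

48.429

V is at the origin; VR is horizontal with |VR| = 50.6 and R on the +x side, so R = (50.600, 0.0000). Since A1 is tangent to VR there, DR ⟂ VR, so D = R + (0, -12.1) = (50.600, -12.100). On A1, R sits at bearing 90° from D; a 70° counterclockwise sweep puts T at bearing 160°, so T = D + 12.1·(cos 160°, sin 160°) = (39.230, -7.9616). Since A1 is tangent to TL there, DT ⟂ TL, so TL runs along (−sin 160°, cos 160°); with |TL| = 36.4, L = (26.780, -42.166). Then |RL| = |L − R| = 48.429.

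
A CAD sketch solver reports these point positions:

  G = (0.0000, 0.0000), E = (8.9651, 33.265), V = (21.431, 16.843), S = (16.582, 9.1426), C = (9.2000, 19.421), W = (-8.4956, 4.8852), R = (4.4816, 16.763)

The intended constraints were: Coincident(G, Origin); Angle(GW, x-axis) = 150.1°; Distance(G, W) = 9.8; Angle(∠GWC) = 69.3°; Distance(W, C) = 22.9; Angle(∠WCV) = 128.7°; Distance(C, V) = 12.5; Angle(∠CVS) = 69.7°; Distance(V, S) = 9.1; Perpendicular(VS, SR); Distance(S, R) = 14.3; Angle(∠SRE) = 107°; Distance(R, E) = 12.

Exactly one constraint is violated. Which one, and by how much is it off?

Distance(R, E) = 12 — off by 5.10.

G = (0.00, 0.00) ✓; GW at 150.1° ✓; |GW| = 9.800 ✓; ∠GWC = 69.30° ✓; |WC| = 22.90 ✓; ∠WCV = 128.7° ✓; |CV| = 12.50 ✓; ∠CVS = 69.70° ✓; |VS| = 9.100 ✓; ∠(VS, SR) = 90.00° ✓; |SR| = 14.30 ✓; ∠SRE = 107.0° ✓; |RE| = 17.10 ✗.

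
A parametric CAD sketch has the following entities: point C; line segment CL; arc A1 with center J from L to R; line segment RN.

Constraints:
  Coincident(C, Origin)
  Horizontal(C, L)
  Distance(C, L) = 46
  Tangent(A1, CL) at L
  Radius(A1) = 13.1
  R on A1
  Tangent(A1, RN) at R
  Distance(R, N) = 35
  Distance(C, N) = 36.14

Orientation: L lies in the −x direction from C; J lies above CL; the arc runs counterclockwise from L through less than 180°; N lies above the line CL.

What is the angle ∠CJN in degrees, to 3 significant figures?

48.3°

C is at the origin; C and L share the same y with |CL| = 46.0 and L on the −x side, so L = (-46.0, 0.00). Tangency of A1 to CL means the radius JL is perpendicular to CL, so J = L + (0, 13.1) = (-46.0, 13.1). Since JR ⟂ RN (tangency), |JN| = √(13.1² + 35.0²) = 37.4 regardless of where R sits on A1. So N lies on both circle(C, 36.14) and circle(J, 37.4); the above-CL intersection is N = (-14.4, 33.1). R is the foot of the tangent from N: R = (-35.5, 5.20).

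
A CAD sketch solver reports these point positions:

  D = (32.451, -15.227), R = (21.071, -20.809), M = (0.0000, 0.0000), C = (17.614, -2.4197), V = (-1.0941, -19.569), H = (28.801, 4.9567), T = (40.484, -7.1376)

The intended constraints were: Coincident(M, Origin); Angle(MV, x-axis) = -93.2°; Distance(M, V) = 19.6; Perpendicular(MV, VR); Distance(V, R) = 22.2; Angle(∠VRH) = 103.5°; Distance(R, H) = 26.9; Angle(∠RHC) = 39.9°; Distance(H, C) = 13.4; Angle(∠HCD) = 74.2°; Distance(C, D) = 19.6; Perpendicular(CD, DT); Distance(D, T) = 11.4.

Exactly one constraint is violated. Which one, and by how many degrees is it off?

Perpendicular(CD, DT) — off by 4.00°.

M = (0.00, 0.00) ✓; MV at -93.20° ✓; |MV| = 19.60 ✓; ∠(MV, VR) = 90.00° ✓; |VR| = 22.20 ✓; ∠VRH = 103.5° ✓; |RH| = 26.90 ✓; ∠RHC = 39.90° ✓; |HC| = 13.40 ✓; ∠HCD = 74.20° ✓; |CD| = 19.60 ✓; ∠(CD, DT) = 86.00° ✗; |DT| = 11.40 ✓.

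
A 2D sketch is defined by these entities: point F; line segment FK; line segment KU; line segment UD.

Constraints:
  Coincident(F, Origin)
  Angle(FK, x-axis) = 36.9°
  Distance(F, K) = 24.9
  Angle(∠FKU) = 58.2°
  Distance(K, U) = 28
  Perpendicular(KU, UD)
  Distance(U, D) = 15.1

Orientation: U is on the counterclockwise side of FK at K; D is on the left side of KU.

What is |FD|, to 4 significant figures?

16.07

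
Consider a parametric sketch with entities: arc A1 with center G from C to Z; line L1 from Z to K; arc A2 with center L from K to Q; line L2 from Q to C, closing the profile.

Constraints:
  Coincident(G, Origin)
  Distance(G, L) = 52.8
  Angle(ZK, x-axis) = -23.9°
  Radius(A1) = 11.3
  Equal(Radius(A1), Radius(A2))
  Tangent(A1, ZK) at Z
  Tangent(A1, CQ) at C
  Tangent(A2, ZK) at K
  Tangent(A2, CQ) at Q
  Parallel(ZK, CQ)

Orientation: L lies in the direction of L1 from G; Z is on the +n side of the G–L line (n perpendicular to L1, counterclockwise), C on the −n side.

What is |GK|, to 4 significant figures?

54.00

The slot axis is L1's direction at -23.9°, so u = (cos -23.9°, sin -23.9°) = (0.9143, -0.4051) and n = (−sin -23.9°, cos -23.9°) = (0.4051, 0.9143). G is at the origin and L lies 52.8 along u from G, so L = 52.8·u = (48.27, -21.39). Tangency of A1 to both parallel lines with radius 11.3 puts Z and C at G ± 11.3·n: Z = (4.578, 10.33), C = (-4.578, -10.33). Equal radii place K and Q the same way about L: K = L + 11.3·n = (52.85, -11.06), Q = L − 11.3·n = (43.69, -31.72). Then |GK| = |K − G| = 54.00.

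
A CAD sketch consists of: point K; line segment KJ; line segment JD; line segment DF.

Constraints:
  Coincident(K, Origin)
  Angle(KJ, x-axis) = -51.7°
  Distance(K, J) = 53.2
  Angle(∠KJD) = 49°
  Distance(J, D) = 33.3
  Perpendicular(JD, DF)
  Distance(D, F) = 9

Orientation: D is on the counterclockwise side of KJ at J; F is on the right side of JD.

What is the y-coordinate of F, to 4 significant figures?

-10.70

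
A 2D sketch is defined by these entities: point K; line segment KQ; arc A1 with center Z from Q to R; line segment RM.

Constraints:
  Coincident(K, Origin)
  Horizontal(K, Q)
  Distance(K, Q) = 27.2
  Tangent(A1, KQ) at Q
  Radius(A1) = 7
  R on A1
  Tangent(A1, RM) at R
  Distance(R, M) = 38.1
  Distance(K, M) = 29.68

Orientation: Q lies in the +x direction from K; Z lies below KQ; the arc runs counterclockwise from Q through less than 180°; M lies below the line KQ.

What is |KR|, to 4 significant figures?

22.29

Checks: |ZQ| = 7.000 ✓; |ZR| = 7.000 ✓; ∠(ZR, RM) = 90.00° ✓; |RM| = 38.10 ✓; |KM| = 29.68 ✓.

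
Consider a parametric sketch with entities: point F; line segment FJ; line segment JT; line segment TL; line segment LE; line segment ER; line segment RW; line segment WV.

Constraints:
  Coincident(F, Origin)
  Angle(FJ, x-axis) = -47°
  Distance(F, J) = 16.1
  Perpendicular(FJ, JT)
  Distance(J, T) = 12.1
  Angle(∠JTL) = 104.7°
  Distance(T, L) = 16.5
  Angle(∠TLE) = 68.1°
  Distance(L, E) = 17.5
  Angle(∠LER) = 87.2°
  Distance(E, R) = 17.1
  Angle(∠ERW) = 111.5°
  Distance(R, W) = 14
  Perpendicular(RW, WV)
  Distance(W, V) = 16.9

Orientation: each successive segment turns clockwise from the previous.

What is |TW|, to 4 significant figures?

6.837

F is at the origin; FJ runs at -47.0° with length 16.1, so J = (10.98, -11.77). The perpendicularity gives JT at right angles to FJ, so JT runs at -137.0°; with |JT| = 12.1, T = (2.131, -20.03). ∠JTL = 104.7° gives TL at 147.7° from the x-axis; with |TL| = 16.5, L = (-11.82, -11.21). ∠TLE = 68.1° gives LE at 35.80° from the x-axis; with |LE| = 17.5, E = (2.378, -0.9734). ∠LER = 87.2° gives ER at -57.00° from the x-axis; with |ER| = 17.1, R = (11.69, -15.31). ∠ERW = 111.5° gives RW at -125.5° from the x-axis; with |RW| = 14.0, W = (3.561, -26.71). Then |TW| = |W − T| = 6.837.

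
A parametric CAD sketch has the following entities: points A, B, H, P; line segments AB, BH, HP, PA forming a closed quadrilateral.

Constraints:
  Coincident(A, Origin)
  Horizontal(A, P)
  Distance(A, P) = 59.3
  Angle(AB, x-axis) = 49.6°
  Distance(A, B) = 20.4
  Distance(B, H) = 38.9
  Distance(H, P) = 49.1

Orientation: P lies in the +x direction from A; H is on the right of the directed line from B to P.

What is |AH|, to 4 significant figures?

28.27

A is at the origin; A and P share the same y with |AP| = 59.3 and P in +x, so P = (59.3, 0). AB runs at 49.6° with |AB| = 20.4, so B = (13.22, 15.54). H is determined by |BH| = 38.9 and |HP| = 49.1 together: it lies at the intersection of circle(B, 38.9) and circle(P, 49.1). With |BP| = 48.63, the foot of the radical line on BP is 15.08 from B and the perpendicular offset is √(38.9² − 15.08²) = 35.86. Taking the right-of-BP solution: H = (16.06, -23.26).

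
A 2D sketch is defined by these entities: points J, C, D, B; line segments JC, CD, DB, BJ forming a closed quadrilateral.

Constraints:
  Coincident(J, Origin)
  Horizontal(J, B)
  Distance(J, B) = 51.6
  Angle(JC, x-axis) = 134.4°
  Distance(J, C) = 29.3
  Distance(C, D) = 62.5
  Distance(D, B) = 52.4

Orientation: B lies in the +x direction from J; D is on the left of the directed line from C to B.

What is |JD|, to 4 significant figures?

60.78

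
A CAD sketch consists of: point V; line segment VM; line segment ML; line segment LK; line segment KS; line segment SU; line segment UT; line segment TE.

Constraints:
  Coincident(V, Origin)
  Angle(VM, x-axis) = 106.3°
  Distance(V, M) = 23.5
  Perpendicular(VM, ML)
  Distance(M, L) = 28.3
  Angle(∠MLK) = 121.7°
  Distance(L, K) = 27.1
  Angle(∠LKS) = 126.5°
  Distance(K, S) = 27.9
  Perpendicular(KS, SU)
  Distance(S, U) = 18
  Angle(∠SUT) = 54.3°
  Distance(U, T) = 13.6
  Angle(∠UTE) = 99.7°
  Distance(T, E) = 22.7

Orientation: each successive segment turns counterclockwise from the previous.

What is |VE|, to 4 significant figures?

50.79

∠SUT = 54.3° gives UT at 163.8° from the x-axis; with |UT| = 13.6, T = (-22.63, -18.57). ∠UTE = 99.7° gives TE at -115.9° from the x-axis; with |TE| = 22.7, E = (-32.55, -38.99). Then |VE| = |E − V| = 50.79.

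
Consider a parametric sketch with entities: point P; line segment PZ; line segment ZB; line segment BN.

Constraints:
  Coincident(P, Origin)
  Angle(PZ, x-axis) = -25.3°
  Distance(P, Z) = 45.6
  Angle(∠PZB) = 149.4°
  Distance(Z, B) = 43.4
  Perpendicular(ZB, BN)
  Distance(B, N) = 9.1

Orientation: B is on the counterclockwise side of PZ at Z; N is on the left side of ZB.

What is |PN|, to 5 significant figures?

83.846

P is at the origin; PZ runs at -25.3° with length 45.6, so Z = 45.6·(cos -25.3°, sin -25.3°) = (41.226, -19.488). ∠PZB = 149.4°, so ZB runs at -25.3° + (180° − 149.4°) = 5.3000° from the x-axis; with |ZB| = 43.4, B = Z + 43.4·(cos 5.3000°, sin 5.3000°) = (84.441, -15.479). The perpendicularity gives BN at right angles to ZB; with |BN| = 9.1 on the left of ZB, N = B + 9.1·(-0.092371, 0.99572) = (83.600, -6.4175). Then |PN| = |N − P| = 83.846.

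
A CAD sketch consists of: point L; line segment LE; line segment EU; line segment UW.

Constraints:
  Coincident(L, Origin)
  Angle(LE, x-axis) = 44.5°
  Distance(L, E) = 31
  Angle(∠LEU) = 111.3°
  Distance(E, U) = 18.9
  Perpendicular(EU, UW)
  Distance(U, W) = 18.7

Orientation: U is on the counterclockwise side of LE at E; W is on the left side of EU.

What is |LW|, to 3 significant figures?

31.8

L is at the origin; LE runs at 44.5° with length 31.0, so E = 31.0·(cos 44.5°, sin 44.5°) = (22.1, 21.7). ∠LEU = 111.3°, so EU runs at 44.5° + (180° − 111.3°) = 113° from the x-axis; with |EU| = 18.9, U = E + 18.9·(cos 113°, sin 113°) = (14.7, 39.1). The perpendicularity gives UW at right angles to EU; with |UW| = 18.7 on the left of EU, W = U + 18.7·(-0.919, -0.394) = (-2.52, 31.7). Then |LW| = |W − L| = 31.8.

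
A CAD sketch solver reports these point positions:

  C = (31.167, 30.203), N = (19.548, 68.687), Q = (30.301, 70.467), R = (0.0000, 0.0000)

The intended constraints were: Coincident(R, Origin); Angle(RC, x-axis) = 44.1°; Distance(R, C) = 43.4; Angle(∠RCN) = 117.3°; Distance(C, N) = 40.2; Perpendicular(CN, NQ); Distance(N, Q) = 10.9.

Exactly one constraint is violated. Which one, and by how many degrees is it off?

Perpendicular(CN, NQ) — off by 7.40°.

R = (0.00, 0.00) ✓; RC at 44.10° ✓; |RC| = 43.40 ✓; ∠RCN = 117.3° ✓; |CN| = 40.20 ✓; ∠(CN, NQ) = 97.40° ✗; |NQ| = 10.90 ✓.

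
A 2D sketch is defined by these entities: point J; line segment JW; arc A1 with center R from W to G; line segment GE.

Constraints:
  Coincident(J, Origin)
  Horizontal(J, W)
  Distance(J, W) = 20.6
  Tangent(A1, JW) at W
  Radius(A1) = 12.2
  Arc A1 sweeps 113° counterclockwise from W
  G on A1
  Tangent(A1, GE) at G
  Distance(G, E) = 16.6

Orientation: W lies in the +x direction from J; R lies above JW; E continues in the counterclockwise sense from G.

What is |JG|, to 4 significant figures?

36.07

The tangent condition forces RW to be normal to JW, so R = W + (0, 12.2) = (20.60, 12.20). On A1, W sits at bearing -90° from R; a 113° counterclockwise sweep puts G at bearing 23°, so G = R + 12.2·(cos 23°, sin 23°) = (31.83, 16.97). Then |JG| = |G − J| = 36.07.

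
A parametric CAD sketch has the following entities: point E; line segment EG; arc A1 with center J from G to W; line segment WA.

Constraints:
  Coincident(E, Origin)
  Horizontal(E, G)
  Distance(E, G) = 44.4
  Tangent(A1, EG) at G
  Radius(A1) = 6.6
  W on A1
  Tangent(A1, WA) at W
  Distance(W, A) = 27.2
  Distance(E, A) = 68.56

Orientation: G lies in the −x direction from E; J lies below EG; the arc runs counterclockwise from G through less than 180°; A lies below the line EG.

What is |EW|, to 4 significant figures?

50.40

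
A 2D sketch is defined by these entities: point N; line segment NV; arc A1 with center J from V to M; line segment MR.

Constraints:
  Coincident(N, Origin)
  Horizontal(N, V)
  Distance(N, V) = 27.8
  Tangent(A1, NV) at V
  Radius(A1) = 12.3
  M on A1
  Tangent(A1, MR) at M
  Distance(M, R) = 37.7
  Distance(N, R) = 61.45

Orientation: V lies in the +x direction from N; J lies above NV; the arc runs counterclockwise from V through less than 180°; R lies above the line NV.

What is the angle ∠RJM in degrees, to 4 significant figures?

71.93°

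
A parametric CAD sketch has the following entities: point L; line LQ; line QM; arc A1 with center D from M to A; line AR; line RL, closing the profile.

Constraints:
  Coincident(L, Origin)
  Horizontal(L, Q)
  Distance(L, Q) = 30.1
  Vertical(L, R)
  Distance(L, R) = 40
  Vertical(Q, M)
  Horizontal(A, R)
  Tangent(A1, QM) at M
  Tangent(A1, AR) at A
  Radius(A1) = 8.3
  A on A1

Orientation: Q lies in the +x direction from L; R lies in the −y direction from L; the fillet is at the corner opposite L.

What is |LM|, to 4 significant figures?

43.71

The virtual corner opposite L is at (30.10, -40.00). A1 meets QM tangentially, so DM is at right angles to QM and tangency of A1 to AR means the radius DA is perpendicular to AR, with radius 8.3, so the center D sits 8.3 in from both sides at D = (21.80, -31.70). That places the tangent points at M = (30.10, -31.70) on QM and A = (21.80, -40.00) on AR. Then |LM| = |M − L| = 43.71.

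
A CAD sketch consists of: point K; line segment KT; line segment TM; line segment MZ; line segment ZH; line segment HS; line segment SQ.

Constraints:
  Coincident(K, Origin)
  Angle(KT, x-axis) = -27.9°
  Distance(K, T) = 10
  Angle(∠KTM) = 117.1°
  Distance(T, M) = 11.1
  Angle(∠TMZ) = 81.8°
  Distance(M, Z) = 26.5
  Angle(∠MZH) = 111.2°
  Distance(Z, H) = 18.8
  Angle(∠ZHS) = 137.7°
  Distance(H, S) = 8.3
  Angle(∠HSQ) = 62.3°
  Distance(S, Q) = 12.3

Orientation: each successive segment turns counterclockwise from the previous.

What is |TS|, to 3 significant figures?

32.1

K is at the origin; KT runs at -27.9° with length 10.0, so T = (8.84, -4.68). ∠KTM = 117.1° gives TM at 35.0° from the x-axis; with |TM| = 11.1, M = (17.9, 1.69). ∠TMZ = 81.8° gives MZ at 133° from the x-axis; with |MZ| = 26.5, Z = (-0.210, 21.0). ∠MZH = 111.2° gives ZH at -158° from the x-axis; with |ZH| = 18.8, H = (-17.6, 14.0). ∠ZHS = 137.7° gives HS at -116° from the x-axis; with |HS| = 8.3, S = (-21.2, 6.48). Then |TS| = |S − T| = 32.1.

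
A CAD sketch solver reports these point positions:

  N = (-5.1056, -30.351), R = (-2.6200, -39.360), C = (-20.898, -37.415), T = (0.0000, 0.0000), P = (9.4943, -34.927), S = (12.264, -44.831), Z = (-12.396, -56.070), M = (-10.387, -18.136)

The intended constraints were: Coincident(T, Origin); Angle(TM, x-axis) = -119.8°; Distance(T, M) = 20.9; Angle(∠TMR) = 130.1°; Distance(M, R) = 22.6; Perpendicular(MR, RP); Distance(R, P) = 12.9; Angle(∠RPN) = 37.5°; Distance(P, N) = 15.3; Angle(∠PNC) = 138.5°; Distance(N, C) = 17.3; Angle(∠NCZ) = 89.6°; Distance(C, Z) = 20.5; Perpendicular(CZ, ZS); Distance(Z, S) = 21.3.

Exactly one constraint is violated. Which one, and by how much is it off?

Distance(Z, S) = 21.3 — off by 5.80.

T = (0.00, 0.00) ✓; TM at -119.8° ✓; |TM| = 20.90 ✓; ∠TMR = 130.1° ✓; |MR| = 22.60 ✓; ∠(MR, RP) = 90.00° ✓; |RP| = 12.90 ✓; ∠RPN = 37.50° ✓; |PN| = 15.30 ✓; ∠PNC = 138.5° ✓; |NC| = 17.30 ✓; ∠NCZ = 89.60° ✓; |CZ| = 20.50 ✓; ∠(CZ, ZS) = 90.00° ✓; |ZS| = 27.10 ✗.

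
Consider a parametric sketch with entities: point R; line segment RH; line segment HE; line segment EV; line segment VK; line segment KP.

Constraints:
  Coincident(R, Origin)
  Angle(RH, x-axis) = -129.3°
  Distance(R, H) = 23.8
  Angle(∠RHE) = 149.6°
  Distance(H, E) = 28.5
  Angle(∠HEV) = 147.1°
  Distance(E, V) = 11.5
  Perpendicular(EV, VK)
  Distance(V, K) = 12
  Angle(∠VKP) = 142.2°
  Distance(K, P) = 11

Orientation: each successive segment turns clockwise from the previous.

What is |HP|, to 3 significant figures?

29.2

R is at the origin; RH runs at -129.3° with length 23.8, so H = (-15.1, -18.4). ∠RHE = 149.6° gives HE at -160° from the x-axis; with |HE| = 28.5, E = (-41.8, -28.3). ∠HEV = 147.1° gives EV at 167° from the x-axis; with |EV| = 11.5, V = (-53.0, -25.8). EV is perpendicular to VK, so VK runs at 77.4°; with |VK| = 12.0, K = (-50.4, -14.1). ∠VKP = 142.2° gives KP at 39.6° from the x-axis; with |KP| = 11.0, P = (-41.9, -7.07). Then |HP| = |P − H| = 29.2.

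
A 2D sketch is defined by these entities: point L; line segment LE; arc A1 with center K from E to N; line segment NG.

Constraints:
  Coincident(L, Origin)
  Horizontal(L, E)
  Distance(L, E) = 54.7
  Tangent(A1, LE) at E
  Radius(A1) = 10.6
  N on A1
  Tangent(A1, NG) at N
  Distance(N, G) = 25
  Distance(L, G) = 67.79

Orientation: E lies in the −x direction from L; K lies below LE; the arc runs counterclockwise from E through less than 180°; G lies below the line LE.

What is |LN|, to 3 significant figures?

66.2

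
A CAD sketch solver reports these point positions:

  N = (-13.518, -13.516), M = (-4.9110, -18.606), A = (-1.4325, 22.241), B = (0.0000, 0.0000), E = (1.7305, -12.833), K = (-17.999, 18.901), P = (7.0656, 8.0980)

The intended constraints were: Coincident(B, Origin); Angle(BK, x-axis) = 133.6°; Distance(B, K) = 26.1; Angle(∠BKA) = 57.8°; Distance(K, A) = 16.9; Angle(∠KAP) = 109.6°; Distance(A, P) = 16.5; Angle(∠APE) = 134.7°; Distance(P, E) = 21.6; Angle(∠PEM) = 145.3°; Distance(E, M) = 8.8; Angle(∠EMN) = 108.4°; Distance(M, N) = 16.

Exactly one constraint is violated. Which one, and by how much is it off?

Distance(M, N) = 16 — off by 6.00.

B = (0.00, 0.00) ✓; BK at 133.6° ✓; |BK| = 26.10 ✓; ∠BKA = 57.80° ✓; |KA| = 16.90 ✓; ∠KAP = 109.6° ✓; |AP| = 16.50 ✓; ∠APE = 134.7° ✓; |PE| = 21.60 ✓; ∠PEM = 145.3° ✓; |EM| = 8.800 ✓; ∠EMN = 108.4° ✓; |MN| = 9.999 ✗.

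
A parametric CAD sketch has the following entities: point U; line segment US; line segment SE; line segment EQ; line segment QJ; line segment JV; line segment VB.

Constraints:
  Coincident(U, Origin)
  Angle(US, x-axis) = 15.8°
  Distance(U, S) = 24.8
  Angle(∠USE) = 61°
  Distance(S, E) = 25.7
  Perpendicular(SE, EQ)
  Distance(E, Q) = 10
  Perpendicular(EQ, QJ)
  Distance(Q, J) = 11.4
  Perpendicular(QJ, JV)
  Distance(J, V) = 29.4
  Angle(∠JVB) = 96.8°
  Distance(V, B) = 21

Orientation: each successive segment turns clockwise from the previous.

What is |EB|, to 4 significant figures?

23.84

U is at the origin; US runs at 15.8° with length 24.8, so S = (23.86, 6.753). ∠USE = 61.0° gives SE at -103.2° from the x-axis; with |SE| = 25.7, E = (17.99, -18.27). SE is perpendicular to EQ, so EQ runs at 166.8°; with |EQ| = 10.0, Q = (8.259, -15.98). EQ is perpendicular to QJ, so QJ runs at 76.80°; with |QJ| = 11.4, J = (10.86, -4.886). The perpendicularity gives JV at right angles to QJ, so JV runs at -13.20°; with |JV| = 29.4, V = (39.49, -11.60). ∠JVB = 96.8° gives VB at -96.40° from the x-axis; with |VB| = 21.0, B = (37.14, -32.47). Then |EB| = |B − E| = 23.84.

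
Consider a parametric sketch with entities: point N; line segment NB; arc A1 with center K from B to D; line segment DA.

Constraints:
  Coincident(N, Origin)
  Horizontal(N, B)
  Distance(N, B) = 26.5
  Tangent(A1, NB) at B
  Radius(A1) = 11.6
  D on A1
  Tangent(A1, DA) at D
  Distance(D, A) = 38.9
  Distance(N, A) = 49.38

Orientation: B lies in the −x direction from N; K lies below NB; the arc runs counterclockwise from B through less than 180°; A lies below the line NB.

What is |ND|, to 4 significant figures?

40.13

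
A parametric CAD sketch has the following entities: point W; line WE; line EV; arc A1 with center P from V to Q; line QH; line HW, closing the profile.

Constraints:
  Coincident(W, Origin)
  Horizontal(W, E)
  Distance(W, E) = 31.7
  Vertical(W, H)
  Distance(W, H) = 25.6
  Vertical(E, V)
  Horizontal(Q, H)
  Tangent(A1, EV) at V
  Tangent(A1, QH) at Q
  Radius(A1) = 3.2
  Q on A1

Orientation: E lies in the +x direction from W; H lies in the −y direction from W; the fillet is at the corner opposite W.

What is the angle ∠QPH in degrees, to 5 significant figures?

83.594°

The virtual corner opposite W is at (31.700, -25.600). A1 meets EV tangentially, so PV is at right angles to EV and since A1 is tangent to QH there, PQ ⟂ QH, with radius 3.2, so the center P sits 3.2 in from both sides at P = (28.500, -22.400). That places the tangent points at V = (31.700, -22.400) on EV and Q = (28.500, -25.600) on QH. Then cos ∠QPH = PQ·PH / (|PQ||PH|), giving 83.594°.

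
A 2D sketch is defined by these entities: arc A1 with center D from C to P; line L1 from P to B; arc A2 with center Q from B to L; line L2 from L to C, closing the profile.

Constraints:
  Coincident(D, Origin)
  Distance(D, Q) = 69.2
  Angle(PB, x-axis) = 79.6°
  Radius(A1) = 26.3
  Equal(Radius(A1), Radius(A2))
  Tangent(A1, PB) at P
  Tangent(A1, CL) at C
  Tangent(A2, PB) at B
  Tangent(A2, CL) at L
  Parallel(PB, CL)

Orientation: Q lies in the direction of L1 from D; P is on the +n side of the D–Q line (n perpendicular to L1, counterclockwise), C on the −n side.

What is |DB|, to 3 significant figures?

74.0

The slot axis is L1's direction at 79.6°, so u = (cos 79.6°, sin 79.6°) = (0.181, 0.984) and n = (−sin 79.6°, cos 79.6°) = (-0.984, 0.181). D is at the origin and Q lies 69.2 along u from D, so Q = 69.2·u = (12.5, 68.1). Tangency of A1 to both parallel lines with radius 26.3 puts P and C at D ± 26.3·n: P = (-25.9, 4.75), C = (25.9, -4.75). Equal radii place B and L the same way about Q: B = Q + 26.3·n = (-13.4, 72.8), L = Q − 26.3·n = (38.4, 63.3). Then |DB| = |B − D| = 74.0.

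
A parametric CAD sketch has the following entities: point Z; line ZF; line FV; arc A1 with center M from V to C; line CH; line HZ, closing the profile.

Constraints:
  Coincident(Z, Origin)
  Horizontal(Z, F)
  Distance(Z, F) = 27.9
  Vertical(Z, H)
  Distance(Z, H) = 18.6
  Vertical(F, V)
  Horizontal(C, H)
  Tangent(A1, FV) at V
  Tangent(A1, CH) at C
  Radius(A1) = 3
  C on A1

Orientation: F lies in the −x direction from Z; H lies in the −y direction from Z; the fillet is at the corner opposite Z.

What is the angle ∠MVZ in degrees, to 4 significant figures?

29.21°

Z is at the origin; Z and F share the same y with |ZF| = 27.9 and F on the −x side, so F = (-27.90, 0.000). Z and H share the same x with |ZH| = 18.6 and H on the −y side, so H = (0.000, -18.60). The virtual corner opposite Z is at (-27.90, -18.60). The tangent condition forces MV to be normal to FV and the tangent condition forces MC to be normal to CH, with radius 3.0, so the center M sits 3.0 in from both sides at M = (-24.90, -15.60). That places the tangent points at V = (-27.90, -15.60) on FV and C = (-24.90, -18.60) on CH. Then cos ∠MVZ = VM·VZ / (|VM||VZ|), giving 29.21°.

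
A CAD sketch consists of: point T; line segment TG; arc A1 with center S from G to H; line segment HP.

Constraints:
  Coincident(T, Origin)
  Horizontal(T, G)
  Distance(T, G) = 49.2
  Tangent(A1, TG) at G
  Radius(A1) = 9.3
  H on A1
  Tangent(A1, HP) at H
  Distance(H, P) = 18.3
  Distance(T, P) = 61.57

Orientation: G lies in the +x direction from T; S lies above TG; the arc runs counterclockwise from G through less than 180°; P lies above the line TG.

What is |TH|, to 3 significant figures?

59.4

T is at the origin; TG is horizontal with |TG| = 49.2 and G on the +x side, so G = (49.2, 0.00). Tangency of A1 to TG means the radius SG is perpendicular to TG, so S = G + (0, 9.3) = (49.2, 9.30). Since SH ⟂ HP (tangency), |SP| = √(9.3² + 18.3²) = 20.5 regardless of where H sits on A1. So P lies on both circle(T, 61.57) and circle(S, 20.5); the above-TG intersection is P = (54.2, 29.2). H is the foot of the tangent from P: H = (58.3, 11.4).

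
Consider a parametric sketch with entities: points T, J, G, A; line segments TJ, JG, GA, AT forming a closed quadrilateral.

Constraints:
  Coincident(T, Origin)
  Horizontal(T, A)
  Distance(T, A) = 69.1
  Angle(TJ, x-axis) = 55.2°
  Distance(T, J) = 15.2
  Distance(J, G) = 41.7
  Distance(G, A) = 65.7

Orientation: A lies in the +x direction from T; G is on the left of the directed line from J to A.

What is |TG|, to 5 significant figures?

56.753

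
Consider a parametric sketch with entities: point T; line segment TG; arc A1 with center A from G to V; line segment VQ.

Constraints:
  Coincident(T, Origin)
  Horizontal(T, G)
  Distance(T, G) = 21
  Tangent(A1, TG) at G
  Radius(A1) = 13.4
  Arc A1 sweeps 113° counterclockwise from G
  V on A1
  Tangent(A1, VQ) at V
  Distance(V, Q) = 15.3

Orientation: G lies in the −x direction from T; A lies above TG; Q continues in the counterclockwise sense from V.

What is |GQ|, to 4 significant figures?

33.33

T is at the origin; T and G share the same y with |TG| = 21.0 and G on the −x side, so G = (-21.00, 0.000). The tangent condition forces AG to be normal to TG, so A = G + (0, 13.4) = (-21.00, 13.40). On A1, G sits at bearing -90° from A; a 113° counterclockwise sweep puts V at bearing 23°, so V = A + 13.4·(cos 23°, sin 23°) = (-8.665, 18.64). Since A1 is tangent to VQ there, AV ⟂ VQ, so VQ runs along (−sin 23°, cos 23°); with |VQ| = 15.3, Q = (-14.64, 32.72). Then |GQ| = |Q − G| = 33.33.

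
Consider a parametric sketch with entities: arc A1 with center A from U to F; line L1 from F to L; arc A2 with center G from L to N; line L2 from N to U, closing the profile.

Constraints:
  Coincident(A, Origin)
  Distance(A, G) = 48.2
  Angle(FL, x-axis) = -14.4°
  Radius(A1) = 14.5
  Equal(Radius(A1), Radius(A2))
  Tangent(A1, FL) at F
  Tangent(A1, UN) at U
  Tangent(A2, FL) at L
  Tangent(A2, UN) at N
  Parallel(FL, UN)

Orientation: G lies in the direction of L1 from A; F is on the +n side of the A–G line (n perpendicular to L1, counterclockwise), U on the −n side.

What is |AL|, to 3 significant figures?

50.3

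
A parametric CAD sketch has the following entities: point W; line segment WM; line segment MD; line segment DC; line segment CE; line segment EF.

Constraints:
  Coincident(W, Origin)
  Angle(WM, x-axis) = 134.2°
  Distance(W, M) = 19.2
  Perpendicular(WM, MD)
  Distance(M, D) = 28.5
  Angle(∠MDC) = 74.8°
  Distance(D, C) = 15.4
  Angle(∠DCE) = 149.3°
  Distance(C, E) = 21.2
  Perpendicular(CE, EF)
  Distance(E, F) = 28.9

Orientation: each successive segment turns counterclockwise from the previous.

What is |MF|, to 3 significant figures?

14.0

∠DCE = 149.3° gives CE at 0.100° from the x-axis; with |CE| = 21.2, E = (0.638, -13.9). The perpendicularity gives EF at right angles to CE, so EF runs at 90.1°; with |EF| = 28.9, F = (0.587, 15.0). Then |MF| = |F − M| = 14.0.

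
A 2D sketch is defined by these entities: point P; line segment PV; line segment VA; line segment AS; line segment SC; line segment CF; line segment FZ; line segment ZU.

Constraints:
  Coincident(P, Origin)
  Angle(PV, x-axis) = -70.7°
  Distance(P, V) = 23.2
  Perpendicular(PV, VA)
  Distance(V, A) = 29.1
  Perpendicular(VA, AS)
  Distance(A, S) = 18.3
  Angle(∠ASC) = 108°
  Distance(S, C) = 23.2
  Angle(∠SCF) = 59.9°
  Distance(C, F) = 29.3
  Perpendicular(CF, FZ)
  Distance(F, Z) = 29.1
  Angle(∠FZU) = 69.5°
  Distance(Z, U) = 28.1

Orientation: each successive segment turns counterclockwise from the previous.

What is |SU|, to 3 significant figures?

8.69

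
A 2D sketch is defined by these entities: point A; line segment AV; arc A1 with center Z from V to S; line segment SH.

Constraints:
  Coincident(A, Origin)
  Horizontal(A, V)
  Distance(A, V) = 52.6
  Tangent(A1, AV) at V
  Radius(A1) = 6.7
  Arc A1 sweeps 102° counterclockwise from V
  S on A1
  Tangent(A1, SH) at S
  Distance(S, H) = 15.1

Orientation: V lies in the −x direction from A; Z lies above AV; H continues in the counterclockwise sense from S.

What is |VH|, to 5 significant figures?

23.117

A is at the origin; AV is horizontal with |AV| = 52.6 and V on the −x side, so V = (-52.600, 0.0000). A1 meets AV tangentially, so ZV is at right angles to AV, so Z = V + (0, 6.7) = (-52.600, 6.7000). On A1, V sits at bearing -90° from Z; a 102° counterclockwise sweep puts S at bearing 12°, so S = Z + 6.7·(cos 12°, sin 12°) = (-46.046, 8.0930). A1 meets SH tangentially, so ZS is at right angles to SH, so SH runs along (−sin 12°, cos 12°); with |SH| = 15.1, H = (-49.186, 22.863). Then |VH| = |H − V| = 23.117.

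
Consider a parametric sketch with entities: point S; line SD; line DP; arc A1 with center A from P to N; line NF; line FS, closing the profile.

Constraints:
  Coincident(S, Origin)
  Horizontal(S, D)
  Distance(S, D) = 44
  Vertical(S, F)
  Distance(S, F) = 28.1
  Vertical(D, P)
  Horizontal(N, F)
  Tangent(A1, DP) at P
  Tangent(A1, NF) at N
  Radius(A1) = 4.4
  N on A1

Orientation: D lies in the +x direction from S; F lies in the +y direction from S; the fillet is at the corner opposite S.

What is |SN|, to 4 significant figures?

48.56

S is at the origin; SD is horizontal with |SD| = 44.0 and D on the +x side, so D = (44.00, 0.000). SF is vertical with |SF| = 28.1 and F on the +y side, so F = (0.000, 28.10). The virtual corner opposite S is at (44.00, 28.10). Tangency of A1 to DP means the radius AP is perpendicular to DP and the tangent condition forces AN to be normal to NF, with radius 4.4, so the center A sits 4.4 in from both sides at A = (39.60, 23.70). That places the tangent points at P = (44.00, 23.70) on DP and N = (39.60, 28.10) on NF. Then |SN| = |N − S| = 48.56.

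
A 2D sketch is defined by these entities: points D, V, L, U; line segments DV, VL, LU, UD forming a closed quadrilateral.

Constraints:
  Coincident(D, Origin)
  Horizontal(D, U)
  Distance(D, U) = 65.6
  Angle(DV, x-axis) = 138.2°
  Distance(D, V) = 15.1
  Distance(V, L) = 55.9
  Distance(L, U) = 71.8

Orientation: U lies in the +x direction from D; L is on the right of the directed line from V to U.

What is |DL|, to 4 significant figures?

43.21

D is at the origin; D and U share the same y with |DU| = 65.6 and U in +x, so U = (65.6, 0). DV runs at 138.2° with |DV| = 15.1, so V = (-11.26, 10.06). L is determined by |VL| = 55.9 and |LU| = 71.8 together: it lies at the intersection of circle(V, 55.9) and circle(U, 71.8). With |VU| = 77.51, the foot of the radical line on VU is 25.66 from V and the perpendicular offset is √(55.9² − 25.66²) = 49.66. Taking the right-of-VU solution: L = (7.737, -42.51).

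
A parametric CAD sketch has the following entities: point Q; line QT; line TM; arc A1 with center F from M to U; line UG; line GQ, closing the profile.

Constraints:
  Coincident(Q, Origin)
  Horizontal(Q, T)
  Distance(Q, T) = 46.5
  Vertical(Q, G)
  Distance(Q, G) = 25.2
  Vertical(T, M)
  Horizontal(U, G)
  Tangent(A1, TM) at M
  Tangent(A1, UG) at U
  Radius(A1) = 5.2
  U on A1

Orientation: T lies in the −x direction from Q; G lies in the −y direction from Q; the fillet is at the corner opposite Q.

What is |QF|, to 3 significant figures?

45.9

Q is at the origin; QT is horizontal with |QT| = 46.5 and T on the −x side, so T = (-46.5, 0.00). QG is vertical with |QG| = 25.2 and G on the −y side, so G = (0.00, -25.2). The virtual corner opposite Q is at (-46.5, -25.2). Tangency of A1 to TM means the radius FM is perpendicular to TM and A1 meets UG tangentially, so FU is at right angles to UG, with radius 5.2, so the center F sits 5.2 in from both sides at F = (-41.3, -20.0). Then |QF| = |F − Q| = 45.9.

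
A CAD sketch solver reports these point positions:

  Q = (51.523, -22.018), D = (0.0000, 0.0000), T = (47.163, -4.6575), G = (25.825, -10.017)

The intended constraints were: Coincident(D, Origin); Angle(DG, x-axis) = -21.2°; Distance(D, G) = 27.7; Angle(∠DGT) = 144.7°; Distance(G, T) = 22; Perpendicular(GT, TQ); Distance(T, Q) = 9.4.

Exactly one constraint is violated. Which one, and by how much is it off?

Distance(T, Q) = 9.4 — off by 8.50.

D = (0.00, 0.00) ✓; DG at -21.20° ✓; |DG| = 27.70 ✓; ∠DGT = 144.7° ✓; |GT| = 22.00 ✓; ∠(GT, TQ) = 90.00° ✓; |TQ| = 17.90 ✗.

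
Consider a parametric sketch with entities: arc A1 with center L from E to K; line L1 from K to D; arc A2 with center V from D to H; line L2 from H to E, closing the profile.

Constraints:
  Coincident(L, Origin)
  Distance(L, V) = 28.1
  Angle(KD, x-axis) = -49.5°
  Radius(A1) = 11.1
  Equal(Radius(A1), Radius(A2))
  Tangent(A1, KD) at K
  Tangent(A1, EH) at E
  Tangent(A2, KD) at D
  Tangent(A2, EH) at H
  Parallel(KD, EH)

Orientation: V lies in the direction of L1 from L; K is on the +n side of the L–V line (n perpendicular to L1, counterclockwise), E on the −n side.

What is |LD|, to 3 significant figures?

30.2

The slot axis is L1's direction at -49.5°, so u = (cos -49.5°, sin -49.5°) = (0.649, -0.760) and n = (−sin -49.5°, cos -49.5°) = (0.760, 0.649). L is at the origin and V lies 28.1 along u from L, so V = 28.1·u = (18.2, -21.4). Tangency of A1 to both parallel lines with radius 11.1 puts K and E at L ± 11.1·n: K = (8.44, 7.21), E = (-8.44, -7.21). Equal radii place D and H the same way about V: D = V + 11.1·n = (26.7, -14.2), H = V − 11.1·n = (9.81, -28.6). Then |LD| = |D − L| = 30.2.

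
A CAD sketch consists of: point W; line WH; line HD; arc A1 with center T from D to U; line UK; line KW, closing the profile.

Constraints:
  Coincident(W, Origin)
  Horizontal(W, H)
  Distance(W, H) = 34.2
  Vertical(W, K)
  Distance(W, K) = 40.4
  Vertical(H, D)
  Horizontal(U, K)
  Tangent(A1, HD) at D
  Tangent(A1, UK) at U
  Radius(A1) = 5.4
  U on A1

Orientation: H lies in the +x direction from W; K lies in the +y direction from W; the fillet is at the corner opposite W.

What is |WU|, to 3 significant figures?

49.6

W is at the origin; WH is horizontal with |WH| = 34.2 and H on the +x side, so H = (34.2, 0.00). WK is vertical with |WK| = 40.4 and K on the +y side, so K = (0.00, 40.4). The virtual corner opposite W is at (34.2, 40.4). Tangency of A1 to HD means the radius TD is perpendicular to HD and the tangent condition forces TU to be normal to UK, with radius 5.4, so the center T sits 5.4 in from both sides at T = (28.8, 35.0). That places the tangent points at D = (34.2, 35.0) on HD and U = (28.8, 40.4) on UK. Then |WU| = |U − W| = 49.6.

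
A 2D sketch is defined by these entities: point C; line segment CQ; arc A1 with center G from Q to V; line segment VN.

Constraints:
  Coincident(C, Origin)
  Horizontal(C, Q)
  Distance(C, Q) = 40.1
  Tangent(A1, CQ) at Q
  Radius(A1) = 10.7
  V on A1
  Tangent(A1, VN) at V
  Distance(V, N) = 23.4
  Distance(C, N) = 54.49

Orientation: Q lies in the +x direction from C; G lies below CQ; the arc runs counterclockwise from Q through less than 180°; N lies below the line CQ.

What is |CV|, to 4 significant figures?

34.08

C is at the origin; C and Q share the same y with |CQ| = 40.1 and Q on the +x side, so Q = (40.10, 0.000). Tangency of A1 to CQ means the radius GQ is perpendicular to CQ, so G = Q + (0, -10.7) = (40.10, -10.70). Since GV ⟂ VN (tangency), |GN| = √(10.7² + 23.4²) = 25.73 regardless of where V sits on A1. So N lies on both circle(C, 54.49) and circle(G, 25.73); the below-CQ intersection is N = (40.52, -36.43). V is the foot of the tangent from N: V = (30.44, -15.31).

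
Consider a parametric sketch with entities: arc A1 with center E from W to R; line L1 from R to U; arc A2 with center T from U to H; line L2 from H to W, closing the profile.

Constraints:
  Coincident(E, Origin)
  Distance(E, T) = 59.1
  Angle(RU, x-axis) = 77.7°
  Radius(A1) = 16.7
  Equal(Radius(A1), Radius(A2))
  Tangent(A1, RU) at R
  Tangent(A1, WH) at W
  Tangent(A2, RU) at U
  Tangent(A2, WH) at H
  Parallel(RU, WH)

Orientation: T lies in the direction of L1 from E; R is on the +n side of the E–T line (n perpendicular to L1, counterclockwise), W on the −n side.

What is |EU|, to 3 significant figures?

61.4

The slot axis is L1's direction at 77.7°, so u = (cos 77.7°, sin 77.7°) = (0.213, 0.977) and n = (−sin 77.7°, cos 77.7°) = (-0.977, 0.213). E is at the origin and T lies 59.1 along u from E, so T = 59.1·u = (12.6, 57.7). Tangency of A1 to both parallel lines with radius 16.7 puts R and W at E ± 16.7·n: R = (-16.3, 3.56), W = (16.3, -3.56). Equal radii place U and H the same way about T: U = T + 16.7·n = (-3.73, 61.3), H = T − 16.7·n = (28.9, 54.2). Then |EU| = |U − E| = 61.4.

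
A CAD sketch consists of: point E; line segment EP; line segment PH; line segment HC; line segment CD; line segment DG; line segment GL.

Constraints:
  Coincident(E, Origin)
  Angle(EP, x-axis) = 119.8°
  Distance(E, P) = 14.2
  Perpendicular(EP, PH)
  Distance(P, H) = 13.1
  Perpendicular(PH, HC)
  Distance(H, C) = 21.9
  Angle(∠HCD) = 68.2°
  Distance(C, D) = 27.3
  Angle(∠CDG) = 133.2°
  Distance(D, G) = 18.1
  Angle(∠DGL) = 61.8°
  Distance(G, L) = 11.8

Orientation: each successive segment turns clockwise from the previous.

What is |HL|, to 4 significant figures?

20.57

∠CDG = 133.2° gives DG at 141.2° from the x-axis; with |DG| = 18.1, G = (-25.95, 7.371). ∠DGL = 61.8° gives GL at 23.00° from the x-axis; with |GL| = 11.8, L = (-15.08, 11.98). Then |HL| = |L − H| = 20.57.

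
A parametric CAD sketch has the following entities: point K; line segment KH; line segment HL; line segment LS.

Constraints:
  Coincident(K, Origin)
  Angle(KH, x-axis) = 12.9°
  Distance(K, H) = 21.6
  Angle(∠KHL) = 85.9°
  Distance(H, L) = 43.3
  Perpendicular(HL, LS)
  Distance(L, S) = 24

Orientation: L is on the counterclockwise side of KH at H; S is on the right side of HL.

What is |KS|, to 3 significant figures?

61.8

∠KHL = 85.9°, so HL runs at 12.9° + (180° − 85.9°) = 107° from the x-axis; with |HL| = 43.3, L = H + 43.3·(cos 107°, sin 107°) = (8.40, 46.2). The perpendicularity gives LS at right angles to HL; with |LS| = 24.0 on the right of HL, S = L + 24.0·(0.956, 0.292) = (31.3, 53.2). Then |KS| = |S − K| = 61.8.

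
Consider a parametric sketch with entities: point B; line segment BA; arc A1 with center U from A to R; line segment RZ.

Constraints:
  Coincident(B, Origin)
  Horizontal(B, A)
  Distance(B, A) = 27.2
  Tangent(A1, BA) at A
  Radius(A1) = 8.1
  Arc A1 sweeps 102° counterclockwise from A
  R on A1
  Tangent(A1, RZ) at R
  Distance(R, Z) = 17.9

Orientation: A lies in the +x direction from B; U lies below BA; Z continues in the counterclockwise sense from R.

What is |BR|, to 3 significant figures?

21.6

B is at the origin; BA is horizontal with |BA| = 27.2 and A on the +x side, so A = (27.2, 0.00). Tangency of A1 to BA means the radius UA is perpendicular to BA, so U = A + (0, -8.1) = (27.2, -8.10). On A1, A sits at bearing 90° from U; a 102° counterclockwise sweep puts R at bearing 192°, so R = U + 8.1·(cos 192°, sin 192°) = (19.3, -9.78). Then |BR| = |R − B| = 21.6.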